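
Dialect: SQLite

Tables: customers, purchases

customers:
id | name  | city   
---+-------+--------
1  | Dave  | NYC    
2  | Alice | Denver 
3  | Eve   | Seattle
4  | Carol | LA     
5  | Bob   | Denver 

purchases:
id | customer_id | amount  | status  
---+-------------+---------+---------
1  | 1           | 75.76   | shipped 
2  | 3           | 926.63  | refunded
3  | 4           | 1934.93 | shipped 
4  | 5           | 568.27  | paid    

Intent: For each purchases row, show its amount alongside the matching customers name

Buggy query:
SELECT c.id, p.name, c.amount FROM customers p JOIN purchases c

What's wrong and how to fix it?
Bug: Missing join condition: each purchases row is matched to all customers rows instead of just its own

Fix: Specify the join condition linking the foreign key to the parent id

Corrected query:
SELECT c.id, p.name, c.amount FROM customers p JOIN purchases c ON c.customer_id = p.id

Result:
id | name  | amount 
---+-------+--------
1  | Dave  | 75.76  
2  | Eve   | 926.63 
3  | Carol | 1934.93
4  | Bob   | 568.27 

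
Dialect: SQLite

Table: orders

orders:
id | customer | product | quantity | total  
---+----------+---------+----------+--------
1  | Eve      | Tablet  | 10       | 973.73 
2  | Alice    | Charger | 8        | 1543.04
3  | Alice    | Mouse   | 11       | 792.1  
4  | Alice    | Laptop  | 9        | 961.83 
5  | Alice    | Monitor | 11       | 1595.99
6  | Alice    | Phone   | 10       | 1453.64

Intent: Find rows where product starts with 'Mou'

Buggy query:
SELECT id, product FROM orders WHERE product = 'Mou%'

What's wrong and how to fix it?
Bug: '=' compares the literal string including the % character; pattern matching needs LIKE

Fix: Use LIKE for wildcard pattern matching

Corrected query:
SELECT id, product FROM orders WHERE product LIKE 'Mou%'

Result:
id | product
---+--------
3  | Mouse  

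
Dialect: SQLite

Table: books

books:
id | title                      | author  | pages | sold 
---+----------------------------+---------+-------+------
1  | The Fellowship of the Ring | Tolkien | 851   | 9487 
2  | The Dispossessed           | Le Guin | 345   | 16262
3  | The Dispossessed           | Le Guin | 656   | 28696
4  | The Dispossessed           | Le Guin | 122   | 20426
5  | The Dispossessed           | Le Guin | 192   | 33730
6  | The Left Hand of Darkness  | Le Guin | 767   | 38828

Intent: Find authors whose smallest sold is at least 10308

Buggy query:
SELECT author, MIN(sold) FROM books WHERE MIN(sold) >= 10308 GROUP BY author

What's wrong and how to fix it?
Bug: MIN() in WHERE is a misuse of aggregate

Fix: Use HAVING for the per-group MIN condition

Corrected query:
SELECT author, MIN(sold) FROM books GROUP BY author HAVING MIN(sold) >= 10308

Result:
author  | MIN(sold)
--------+----------
Le Guin | 16262    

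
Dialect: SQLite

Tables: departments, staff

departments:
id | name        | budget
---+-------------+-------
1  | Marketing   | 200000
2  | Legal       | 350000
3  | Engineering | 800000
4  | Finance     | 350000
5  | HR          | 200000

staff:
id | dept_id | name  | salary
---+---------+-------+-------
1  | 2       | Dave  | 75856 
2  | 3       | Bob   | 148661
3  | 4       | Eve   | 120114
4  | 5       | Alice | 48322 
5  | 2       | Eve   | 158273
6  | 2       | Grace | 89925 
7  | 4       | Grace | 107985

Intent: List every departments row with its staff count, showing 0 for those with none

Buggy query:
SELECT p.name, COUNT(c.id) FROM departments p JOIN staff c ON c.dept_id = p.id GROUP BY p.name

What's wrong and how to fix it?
Bug: INNER JOIN drops departments rows that have no matching staff rows

Fix: Use LEFT JOIN so parents without children still appear (COUNT(c.id) gives 0)

Corrected query:
SELECT p.name, COUNT(c.id) FROM departments p LEFT JOIN staff c ON c.dept_id = p.id GROUP BY p.name

Result:
name        | COUNT(c.id)
------------+------------
Engineering | 1          
Finance     | 2          
HR          | 1          
Legal       | 3          
Marketing   | 0          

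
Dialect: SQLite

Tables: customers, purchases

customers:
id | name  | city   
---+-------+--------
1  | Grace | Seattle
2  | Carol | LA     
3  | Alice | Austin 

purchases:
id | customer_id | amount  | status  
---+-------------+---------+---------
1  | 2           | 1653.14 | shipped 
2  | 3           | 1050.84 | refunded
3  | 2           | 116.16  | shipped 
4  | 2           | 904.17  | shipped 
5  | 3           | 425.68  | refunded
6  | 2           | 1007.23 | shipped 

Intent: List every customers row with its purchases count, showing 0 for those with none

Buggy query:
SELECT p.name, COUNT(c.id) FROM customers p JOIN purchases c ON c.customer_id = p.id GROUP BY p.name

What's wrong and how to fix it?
Bug: An inner join excludes parents with zero children

Fix: Use LEFT JOIN so parents without children still appear (COUNT(c.id) gives 0)

Corrected query:
SELECT p.name, COUNT(c.id) FROM customers p LEFT JOIN purchases c ON c.customer_id = p.id GROUP BY p.name

Result:
name  | COUNT(c.id)
------+------------
Alice | 2          
Carol | 4          
Grace | 0          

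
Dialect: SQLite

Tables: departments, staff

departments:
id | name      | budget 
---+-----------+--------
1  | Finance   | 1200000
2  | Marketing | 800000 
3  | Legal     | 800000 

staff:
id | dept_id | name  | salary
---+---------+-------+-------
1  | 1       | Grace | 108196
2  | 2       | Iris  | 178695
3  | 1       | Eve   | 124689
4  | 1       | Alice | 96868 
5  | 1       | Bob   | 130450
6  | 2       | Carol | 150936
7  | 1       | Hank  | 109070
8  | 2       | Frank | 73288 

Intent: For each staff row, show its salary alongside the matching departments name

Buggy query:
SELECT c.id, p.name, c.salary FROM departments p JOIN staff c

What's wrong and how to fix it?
Bug: JOIN with no ON clause produces a cartesian product; every staff row pairs with every departments row

Fix: Add ON c.dept_id = p.id to the JOIN

Corrected query:
SELECT c.id, p.name, c.salary FROM departments p JOIN staff c ON c.dept_id = p.id

Result:
id | name      | salary
---+-----------+-------
1  | Finance   | 108196
2  | Marketing | 178695
3  | Finance   | 124689
4  | Finance   | 96868 
5  | Finance   | 130450
6  | Marketing | 150936
7  | Finance   | 109070
8  | Marketing | 73288 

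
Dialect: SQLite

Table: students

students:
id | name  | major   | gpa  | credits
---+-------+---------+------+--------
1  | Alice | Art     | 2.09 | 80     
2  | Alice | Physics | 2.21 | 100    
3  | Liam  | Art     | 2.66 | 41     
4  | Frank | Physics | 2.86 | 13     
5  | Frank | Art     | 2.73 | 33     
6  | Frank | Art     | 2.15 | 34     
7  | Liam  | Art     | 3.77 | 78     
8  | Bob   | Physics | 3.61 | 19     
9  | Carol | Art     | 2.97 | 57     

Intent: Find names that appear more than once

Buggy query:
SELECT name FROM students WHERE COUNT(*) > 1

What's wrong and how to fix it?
Bug: COUNT(*) is an aggregate and cannot be used in WHERE

Fix: Group first, then use HAVING for the count condition

Corrected query:
SELECT name FROM students GROUP BY name HAVING COUNT(*) > 1

Result:
name 
-----
Alice
Frank
Liam 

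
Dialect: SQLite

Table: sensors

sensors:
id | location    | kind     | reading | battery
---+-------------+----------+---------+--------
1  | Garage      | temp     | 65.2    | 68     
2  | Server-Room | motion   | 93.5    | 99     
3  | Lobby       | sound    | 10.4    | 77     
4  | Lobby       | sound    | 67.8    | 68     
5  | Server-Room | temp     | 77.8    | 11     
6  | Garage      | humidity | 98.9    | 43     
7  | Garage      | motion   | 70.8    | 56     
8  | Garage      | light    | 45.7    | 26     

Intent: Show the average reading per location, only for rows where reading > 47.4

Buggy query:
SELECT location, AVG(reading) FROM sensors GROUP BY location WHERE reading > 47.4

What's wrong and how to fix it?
Bug: Row-level WHERE must come before GROUP BY in the clause order

Fix: Move the WHERE clause before GROUP BY

Corrected query:
SELECT location, AVG(reading) FROM sensors WHERE reading > 47.4 GROUP BY location

Result:
location    | AVG(reading)
------------+-------------
Garage      | 78.3        
Lobby       | 67.8        
Server-Room | 85.65       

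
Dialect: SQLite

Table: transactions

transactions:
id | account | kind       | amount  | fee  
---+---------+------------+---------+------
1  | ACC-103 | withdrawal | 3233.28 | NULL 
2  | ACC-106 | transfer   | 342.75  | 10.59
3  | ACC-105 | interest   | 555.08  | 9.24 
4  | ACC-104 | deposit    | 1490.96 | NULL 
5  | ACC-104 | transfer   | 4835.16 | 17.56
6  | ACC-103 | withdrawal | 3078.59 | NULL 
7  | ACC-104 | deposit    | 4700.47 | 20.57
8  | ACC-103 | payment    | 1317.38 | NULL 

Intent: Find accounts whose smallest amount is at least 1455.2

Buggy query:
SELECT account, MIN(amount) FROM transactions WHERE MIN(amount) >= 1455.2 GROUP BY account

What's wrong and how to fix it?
Bug: MIN() in WHERE is a misuse of aggregate

Fix: Replace WHERE with HAVING after the GROUP BY

Corrected query:
SELECT account, MIN(amount) FROM transactions GROUP BY account HAVING MIN(amount) >= 1455.2

Result:
account | MIN(amount)
--------+------------
ACC-104 | 1490.96    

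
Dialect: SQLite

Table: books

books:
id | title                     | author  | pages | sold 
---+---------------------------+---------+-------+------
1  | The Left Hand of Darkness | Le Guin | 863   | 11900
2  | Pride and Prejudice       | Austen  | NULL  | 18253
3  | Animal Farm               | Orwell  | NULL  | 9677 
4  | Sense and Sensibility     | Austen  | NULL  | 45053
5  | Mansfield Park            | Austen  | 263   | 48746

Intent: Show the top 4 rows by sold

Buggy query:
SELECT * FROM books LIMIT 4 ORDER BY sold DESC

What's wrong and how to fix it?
Bug: ORDER BY cannot follow LIMIT; LIMIT is the final clause

Fix: Swap the clauses: ORDER BY first, then LIMIT

Corrected query:
SELECT * FROM books ORDER BY sold DESC LIMIT 4

Result:
id | title                     | author  | pages | sold 
---+---------------------------+---------+-------+------
5  | Mansfield Park            | Austen  | 263   | 48746
4  | Sense and Sensibility     | Austen  | NULL  | 45053
2  | Pride and Prejudice       | Austen  | NULL  | 18253
1  | The Left Hand of Darkness | Le Guin | 863   | 11900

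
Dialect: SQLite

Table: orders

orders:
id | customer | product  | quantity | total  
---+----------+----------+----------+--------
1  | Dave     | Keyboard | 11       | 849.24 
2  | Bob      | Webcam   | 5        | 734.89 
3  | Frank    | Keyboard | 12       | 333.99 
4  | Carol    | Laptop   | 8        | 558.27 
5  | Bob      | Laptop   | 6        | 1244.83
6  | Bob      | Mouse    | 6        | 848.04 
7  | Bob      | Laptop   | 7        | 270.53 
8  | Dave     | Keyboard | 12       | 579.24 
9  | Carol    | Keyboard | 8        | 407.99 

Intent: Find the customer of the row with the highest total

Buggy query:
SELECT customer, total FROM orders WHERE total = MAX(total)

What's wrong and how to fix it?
Bug: MAX(total) is an aggregate and cannot be used directly in WHERE

Fix: Use a subquery: WHERE total = (SELECT MAX(total) FROM orders)

Corrected query:
SELECT customer, total FROM orders WHERE total = (SELECT MAX(total) FROM orders)

Result:
customer | total  
---------+--------
Bob      | 1244.83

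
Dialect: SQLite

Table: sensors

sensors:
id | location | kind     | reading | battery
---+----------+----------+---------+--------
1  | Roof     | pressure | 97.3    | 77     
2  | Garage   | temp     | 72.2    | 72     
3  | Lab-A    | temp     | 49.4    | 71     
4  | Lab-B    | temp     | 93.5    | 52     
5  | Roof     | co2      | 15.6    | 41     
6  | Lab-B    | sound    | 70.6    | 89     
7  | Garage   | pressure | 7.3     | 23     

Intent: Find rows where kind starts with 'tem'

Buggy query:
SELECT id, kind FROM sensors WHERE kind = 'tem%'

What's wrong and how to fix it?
Bug: Wildcards only work with LIKE; '=' treats '%' as a literal character

Fix: Replace '=' with LIKE so 'tem%' is treated as a pattern

Corrected query:
SELECT id, kind FROM sensors WHERE kind LIKE 'tem%'

Result:
id | kind
---+-----
2  | temp
3  | temp
4  | temp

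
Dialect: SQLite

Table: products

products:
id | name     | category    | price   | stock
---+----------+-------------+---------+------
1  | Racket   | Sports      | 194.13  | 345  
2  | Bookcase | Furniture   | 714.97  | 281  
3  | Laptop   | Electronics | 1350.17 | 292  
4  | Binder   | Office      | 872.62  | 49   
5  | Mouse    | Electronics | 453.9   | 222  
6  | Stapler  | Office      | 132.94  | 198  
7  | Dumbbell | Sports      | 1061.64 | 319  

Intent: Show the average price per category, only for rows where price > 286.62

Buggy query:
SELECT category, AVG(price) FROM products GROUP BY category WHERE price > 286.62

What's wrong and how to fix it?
Bug: Row-level WHERE must come before GROUP BY in the clause order

Fix: Place WHERE between FROM and GROUP BY

Corrected query:
SELECT category, AVG(price) FROM products WHERE price > 286.62 GROUP BY category

Result:
category    | AVG(price)
------------+-----------
Electronics | 902.035   
Furniture   | 714.97    
Office      | 872.62    
Sports      | 1061.64   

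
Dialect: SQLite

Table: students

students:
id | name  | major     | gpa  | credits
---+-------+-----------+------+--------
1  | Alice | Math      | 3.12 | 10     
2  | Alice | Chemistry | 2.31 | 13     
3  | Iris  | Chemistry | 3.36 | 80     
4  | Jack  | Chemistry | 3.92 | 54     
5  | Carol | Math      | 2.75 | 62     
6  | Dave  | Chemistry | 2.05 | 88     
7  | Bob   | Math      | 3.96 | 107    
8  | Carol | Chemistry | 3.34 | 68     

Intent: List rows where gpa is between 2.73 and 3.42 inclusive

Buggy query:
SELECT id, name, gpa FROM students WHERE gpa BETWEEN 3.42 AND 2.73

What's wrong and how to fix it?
Bug: The bounds are reversed; BETWEEN a AND b requires a <= b to match anything

Fix: Swap the bounds so the smaller value comes first

Corrected query:
SELECT id, name, gpa FROM students WHERE gpa BETWEEN 2.73 AND 3.42

Result:
id | name  | gpa 
---+-------+-----
1  | Alice | 3.12
3  | Iris  | 3.36
5  | Carol | 2.75
8  | Carol | 3.34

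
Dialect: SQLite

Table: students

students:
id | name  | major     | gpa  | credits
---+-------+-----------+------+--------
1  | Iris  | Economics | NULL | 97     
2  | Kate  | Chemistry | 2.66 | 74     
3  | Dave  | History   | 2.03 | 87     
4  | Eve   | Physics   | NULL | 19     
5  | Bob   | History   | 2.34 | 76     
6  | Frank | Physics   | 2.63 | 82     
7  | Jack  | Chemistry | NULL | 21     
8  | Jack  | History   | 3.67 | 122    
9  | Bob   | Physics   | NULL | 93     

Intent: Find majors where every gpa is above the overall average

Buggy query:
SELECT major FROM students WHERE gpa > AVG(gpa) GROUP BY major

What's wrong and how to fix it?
Bug: AVG() is an aggregate; it can't sit directly in WHERE

Fix: Compute the overall average in a scalar subquery and compare each group's MIN against it in HAVING

Corrected query:
SELECT major FROM students GROUP BY major HAVING MIN(gpa) > (SELECT AVG(gpa) FROM students)

Result:
(no rows)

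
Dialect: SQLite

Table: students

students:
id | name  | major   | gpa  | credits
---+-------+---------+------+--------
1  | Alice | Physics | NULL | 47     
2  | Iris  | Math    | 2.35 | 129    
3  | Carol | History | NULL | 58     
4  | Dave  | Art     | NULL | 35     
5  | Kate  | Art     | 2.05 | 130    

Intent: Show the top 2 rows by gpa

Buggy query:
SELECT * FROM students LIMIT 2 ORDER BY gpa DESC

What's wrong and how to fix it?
Bug: ORDER BY cannot follow LIMIT; LIMIT is the final clause

Fix: Swap the clauses: ORDER BY first, then LIMIT

Corrected query:
SELECT * FROM students ORDER BY gpa DESC LIMIT 2

Result:
id | name | major | gpa  | credits
---+------+-------+------+--------
2  | Iris | Math  | 2.35 | 129    
5  | Kate | Art   | 2.05 | 130    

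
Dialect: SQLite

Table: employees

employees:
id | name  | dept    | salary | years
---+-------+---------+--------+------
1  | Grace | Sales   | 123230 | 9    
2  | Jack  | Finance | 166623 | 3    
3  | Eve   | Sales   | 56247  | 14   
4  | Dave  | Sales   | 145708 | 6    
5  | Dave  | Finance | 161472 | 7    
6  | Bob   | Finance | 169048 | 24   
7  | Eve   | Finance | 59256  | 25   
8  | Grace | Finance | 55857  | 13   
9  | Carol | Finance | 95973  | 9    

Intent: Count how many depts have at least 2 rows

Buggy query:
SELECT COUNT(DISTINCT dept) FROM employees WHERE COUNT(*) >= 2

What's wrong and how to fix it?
Bug: WHERE filters individual rows, not groups, so a group-level COUNT is invalid there

Fix: Group first with HAVING COUNT(*) >= 2, then COUNT the resulting groups

Corrected query:
SELECT COUNT(*) FROM (SELECT dept FROM employees GROUP BY dept HAVING COUNT(*) >= 2)

Result:
COUNT(*)
--------
2       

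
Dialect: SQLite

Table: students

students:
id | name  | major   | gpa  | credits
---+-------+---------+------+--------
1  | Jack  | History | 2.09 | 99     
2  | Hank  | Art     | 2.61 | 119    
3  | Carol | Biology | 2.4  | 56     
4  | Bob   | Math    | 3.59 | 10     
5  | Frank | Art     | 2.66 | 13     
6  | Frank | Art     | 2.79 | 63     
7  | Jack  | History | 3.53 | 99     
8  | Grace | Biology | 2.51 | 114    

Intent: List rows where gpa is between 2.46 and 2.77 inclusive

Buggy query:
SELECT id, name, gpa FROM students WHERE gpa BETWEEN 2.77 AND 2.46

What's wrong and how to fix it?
Bug: The bounds are reversed; BETWEEN a AND b requires a <= b to match anything

Fix: Write BETWEEN 2.46 AND 2.77

Corrected query:
SELECT id, name, gpa FROM students WHERE gpa BETWEEN 2.46 AND 2.77

Result:
id | name  | gpa 
---+-------+-----
2  | Hank  | 2.61
5  | Frank | 2.66
8  | Grace | 2.51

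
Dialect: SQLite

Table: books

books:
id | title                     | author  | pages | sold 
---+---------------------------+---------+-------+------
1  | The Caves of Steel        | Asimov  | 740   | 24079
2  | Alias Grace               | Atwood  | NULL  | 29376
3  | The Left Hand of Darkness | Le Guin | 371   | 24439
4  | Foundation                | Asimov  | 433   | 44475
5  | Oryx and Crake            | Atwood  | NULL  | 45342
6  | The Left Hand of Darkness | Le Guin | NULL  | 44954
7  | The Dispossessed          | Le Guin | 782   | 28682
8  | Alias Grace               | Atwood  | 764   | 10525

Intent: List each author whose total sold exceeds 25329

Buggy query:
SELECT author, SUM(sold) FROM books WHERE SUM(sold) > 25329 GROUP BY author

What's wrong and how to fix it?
Bug: WHERE runs before GROUP BY, so aggregates aren't available there

Fix: Use HAVING (which filters groups after aggregation) instead of WHERE

Corrected query:
SELECT author, SUM(sold) FROM books GROUP BY author HAVING SUM(sold) > 25329

Result:
author  | SUM(sold)
--------+----------
Asimov  | 68554    
Atwood  | 85243    
Le Guin | 98075    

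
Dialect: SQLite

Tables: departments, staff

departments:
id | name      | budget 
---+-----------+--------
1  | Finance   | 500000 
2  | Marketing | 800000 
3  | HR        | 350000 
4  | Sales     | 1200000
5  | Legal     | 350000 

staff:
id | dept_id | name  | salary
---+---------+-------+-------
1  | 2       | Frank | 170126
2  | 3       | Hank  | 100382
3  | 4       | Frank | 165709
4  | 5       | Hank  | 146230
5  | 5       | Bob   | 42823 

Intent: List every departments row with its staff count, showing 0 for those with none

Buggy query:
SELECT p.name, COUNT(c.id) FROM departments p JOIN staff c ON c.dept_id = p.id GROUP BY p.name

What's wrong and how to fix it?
Bug: INNER JOIN drops departments rows that have no matching staff rows

Fix: Use LEFT JOIN so parents without children still appear (COUNT(c.id) gives 0)

Corrected query:
SELECT p.name, COUNT(c.id) FROM departments p LEFT JOIN staff c ON c.dept_id = p.id GROUP BY p.name

Result:
name      | COUNT(c.id)
----------+------------
Finance   | 0          
HR        | 1          
Legal     | 2          
Marketing | 1          
Sales     | 1          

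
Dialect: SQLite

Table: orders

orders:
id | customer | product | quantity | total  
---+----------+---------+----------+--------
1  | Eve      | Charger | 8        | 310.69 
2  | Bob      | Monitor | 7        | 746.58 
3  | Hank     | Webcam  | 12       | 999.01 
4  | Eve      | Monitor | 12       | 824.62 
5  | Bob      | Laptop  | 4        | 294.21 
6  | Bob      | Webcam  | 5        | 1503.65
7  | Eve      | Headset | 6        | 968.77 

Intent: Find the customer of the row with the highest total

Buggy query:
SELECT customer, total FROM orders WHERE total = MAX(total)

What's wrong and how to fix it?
Bug: WHERE is evaluated per row; an aggregate over the whole table isn't defined there

Fix: Wrap MAX in a scalar subquery so WHERE compares against a single value

Corrected query:
SELECT customer, total FROM orders WHERE total = (SELECT MAX(total) FROM orders)

Result:
customer | total  
---------+--------
Bob      | 1503.65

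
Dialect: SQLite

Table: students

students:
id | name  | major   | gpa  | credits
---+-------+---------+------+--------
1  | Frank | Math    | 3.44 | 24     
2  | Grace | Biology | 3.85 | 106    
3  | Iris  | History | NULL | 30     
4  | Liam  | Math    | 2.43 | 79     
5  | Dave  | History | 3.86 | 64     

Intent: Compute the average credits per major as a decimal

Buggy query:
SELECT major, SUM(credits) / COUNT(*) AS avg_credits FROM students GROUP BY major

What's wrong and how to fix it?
Bug: Both operands are integers, so '/' performs integer division and truncates

Fix: Multiply by 1.0 (or CAST to REAL) to force floating-point division

Corrected query:
SELECT major, SUM(credits) * 1.0 / COUNT(*) AS avg_credits FROM students GROUP BY major

Result:
major   | avg_credits
--------+------------
Biology | 106        
History | 47         
Math    | 51.5       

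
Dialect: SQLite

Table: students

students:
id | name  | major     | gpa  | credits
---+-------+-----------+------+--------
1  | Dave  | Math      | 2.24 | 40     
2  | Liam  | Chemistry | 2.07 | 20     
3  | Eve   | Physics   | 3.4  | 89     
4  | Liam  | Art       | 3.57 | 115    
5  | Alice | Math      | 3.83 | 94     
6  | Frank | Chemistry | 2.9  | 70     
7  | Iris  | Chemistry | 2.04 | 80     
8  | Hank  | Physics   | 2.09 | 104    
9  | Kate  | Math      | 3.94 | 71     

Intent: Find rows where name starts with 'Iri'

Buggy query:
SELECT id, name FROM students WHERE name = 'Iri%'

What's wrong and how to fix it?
Bug: Wildcards only work with LIKE; '=' treats '%' as a literal character

Fix: Replace '=' with LIKE so 'Iri%' is treated as a pattern

Corrected query:
SELECT id, name FROM students WHERE name LIKE 'Iri%'

Result:
id | name
---+-----
7  | Iris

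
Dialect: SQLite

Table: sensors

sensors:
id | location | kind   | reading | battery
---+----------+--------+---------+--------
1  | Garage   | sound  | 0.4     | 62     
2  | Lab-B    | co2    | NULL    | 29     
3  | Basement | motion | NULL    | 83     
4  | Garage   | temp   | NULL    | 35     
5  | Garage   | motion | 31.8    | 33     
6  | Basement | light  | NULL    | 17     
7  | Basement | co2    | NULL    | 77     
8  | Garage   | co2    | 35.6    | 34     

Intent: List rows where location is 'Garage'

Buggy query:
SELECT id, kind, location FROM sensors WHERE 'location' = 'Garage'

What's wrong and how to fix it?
Bug: Single quotes denote string literals in SQL; the column name is being compared as a constant string

Fix: Reference the column as location without single quotes

Corrected query:
SELECT id, kind, location FROM sensors WHERE location = 'Garage'

Result:
id | kind   | location
---+--------+---------
1  | sound  | Garage  
4  | temp   | Garage  
5  | motion | Garage  
8  | co2    | Garage  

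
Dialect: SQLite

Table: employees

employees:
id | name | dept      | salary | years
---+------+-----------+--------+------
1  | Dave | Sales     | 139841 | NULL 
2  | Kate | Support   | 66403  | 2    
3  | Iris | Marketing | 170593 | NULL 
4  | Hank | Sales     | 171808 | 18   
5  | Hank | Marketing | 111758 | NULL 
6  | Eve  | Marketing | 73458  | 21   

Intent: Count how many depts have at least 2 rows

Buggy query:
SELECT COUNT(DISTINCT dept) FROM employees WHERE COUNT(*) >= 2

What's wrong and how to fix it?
Bug: COUNT(*) cannot appear in WHERE; the per-group count doesn't exist yet

Fix: Group first with HAVING COUNT(*) >= 2, then COUNT the resulting groups

Corrected query:
SELECT COUNT(*) FROM (SELECT dept FROM employees GROUP BY dept HAVING COUNT(*) >= 2)

Result:
COUNT(*)
--------
2       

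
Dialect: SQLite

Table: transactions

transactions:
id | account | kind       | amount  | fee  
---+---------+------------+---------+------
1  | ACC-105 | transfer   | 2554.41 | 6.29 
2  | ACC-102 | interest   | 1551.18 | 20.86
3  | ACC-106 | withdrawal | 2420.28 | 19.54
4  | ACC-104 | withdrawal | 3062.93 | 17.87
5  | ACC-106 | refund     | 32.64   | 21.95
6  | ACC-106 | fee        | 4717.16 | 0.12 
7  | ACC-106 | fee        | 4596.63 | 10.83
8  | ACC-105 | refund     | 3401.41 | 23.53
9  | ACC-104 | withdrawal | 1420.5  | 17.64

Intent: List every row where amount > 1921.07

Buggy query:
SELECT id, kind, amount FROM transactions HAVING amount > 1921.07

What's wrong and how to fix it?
Bug: HAVING filters the output of aggregation, but this query has no GROUP BY and no aggregate functions, so SQLite rejects it (HAVING clause on a non-aggregate query); the condition here is per row

Fix: Replace HAVING with WHERE since the condition applies to individual rows

Corrected query:
SELECT id, kind, amount FROM transactions WHERE amount > 1921.07

Result:
id | kind       | amount 
---+------------+--------
1  | transfer   | 2554.41
3  | withdrawal | 2420.28
4  | withdrawal | 3062.93
6  | fee        | 4717.16
7  | fee        | 4596.63
8  | refund     | 3401.41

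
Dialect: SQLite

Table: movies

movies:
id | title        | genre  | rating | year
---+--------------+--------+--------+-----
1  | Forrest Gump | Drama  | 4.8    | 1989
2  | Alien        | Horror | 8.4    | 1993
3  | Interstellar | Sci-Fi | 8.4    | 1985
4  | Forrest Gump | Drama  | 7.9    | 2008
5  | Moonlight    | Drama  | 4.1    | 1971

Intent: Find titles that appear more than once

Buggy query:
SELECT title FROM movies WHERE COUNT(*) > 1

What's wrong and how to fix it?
Bug: WHERE can't reference COUNT(*); aggregates are computed after WHERE

Fix: Group first, then use HAVING for the count condition

Corrected query:
SELECT title FROM movies GROUP BY title HAVING COUNT(*) > 1

Result:
title       
------------
Forrest Gump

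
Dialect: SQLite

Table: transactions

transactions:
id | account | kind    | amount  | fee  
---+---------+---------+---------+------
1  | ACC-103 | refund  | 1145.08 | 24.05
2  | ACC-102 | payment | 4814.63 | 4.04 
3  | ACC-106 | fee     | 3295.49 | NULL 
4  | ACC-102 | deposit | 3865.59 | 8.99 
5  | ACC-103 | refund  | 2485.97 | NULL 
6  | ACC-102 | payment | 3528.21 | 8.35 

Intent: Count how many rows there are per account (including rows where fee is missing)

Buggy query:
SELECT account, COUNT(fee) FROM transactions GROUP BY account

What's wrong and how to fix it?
Bug: COUNT(fee) skips NULLs, so groups with missing fee are undercounted

Fix: Replace COUNT(fee) with COUNT(*)

Corrected query:
SELECT account, COUNT(*) FROM transactions GROUP BY account

Result:
account | COUNT(*)
--------+---------
ACC-102 | 3       
ACC-103 | 2       
ACC-106 | 1       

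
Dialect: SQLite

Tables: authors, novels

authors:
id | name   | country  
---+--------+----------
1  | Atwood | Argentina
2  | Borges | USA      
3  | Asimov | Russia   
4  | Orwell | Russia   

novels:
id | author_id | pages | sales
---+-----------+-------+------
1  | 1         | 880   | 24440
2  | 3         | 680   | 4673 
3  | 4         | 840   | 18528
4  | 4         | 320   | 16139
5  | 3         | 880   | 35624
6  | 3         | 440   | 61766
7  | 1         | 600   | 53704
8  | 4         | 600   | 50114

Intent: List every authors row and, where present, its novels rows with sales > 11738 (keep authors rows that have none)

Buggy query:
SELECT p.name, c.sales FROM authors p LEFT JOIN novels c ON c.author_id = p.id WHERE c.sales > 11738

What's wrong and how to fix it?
Bug: A WHERE condition on the right-hand table after LEFT JOIN drops unmatched parents

Fix: Put 'c.sales > 11738' in the JOIN's ON clause instead of WHERE

Corrected query:
SELECT p.name, c.sales FROM authors p LEFT JOIN novels c ON c.author_id = p.id AND c.sales > 11738

Result:
name   | sales
-------+------
Atwood | 24440
Atwood | 53704
Borges | NULL 
Asimov | 35624
Asimov | 61766
Orwell | 16139
Orwell | 18528
Orwell | 50114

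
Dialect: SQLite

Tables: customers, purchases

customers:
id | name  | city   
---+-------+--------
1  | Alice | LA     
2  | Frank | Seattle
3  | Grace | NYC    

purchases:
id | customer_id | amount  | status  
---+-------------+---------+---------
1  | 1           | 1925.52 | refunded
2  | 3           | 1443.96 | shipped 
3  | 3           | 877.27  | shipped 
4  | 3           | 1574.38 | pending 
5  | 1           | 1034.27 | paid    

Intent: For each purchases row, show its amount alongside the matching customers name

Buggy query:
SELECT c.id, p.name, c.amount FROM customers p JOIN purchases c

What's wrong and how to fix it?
Bug: JOIN with no ON clause produces a cartesian product; every purchases row pairs with every customers row

Fix: Add ON c.customer_id = p.id to the JOIN

Corrected query:
SELECT c.id, p.name, c.amount FROM customers p JOIN purchases c ON c.customer_id = p.id

Result:
id | name  | amount 
---+-------+--------
1  | Alice | 1925.52
2  | Grace | 1443.96
3  | Grace | 877.27 
4  | Grace | 1574.38
5  | Alice | 1034.27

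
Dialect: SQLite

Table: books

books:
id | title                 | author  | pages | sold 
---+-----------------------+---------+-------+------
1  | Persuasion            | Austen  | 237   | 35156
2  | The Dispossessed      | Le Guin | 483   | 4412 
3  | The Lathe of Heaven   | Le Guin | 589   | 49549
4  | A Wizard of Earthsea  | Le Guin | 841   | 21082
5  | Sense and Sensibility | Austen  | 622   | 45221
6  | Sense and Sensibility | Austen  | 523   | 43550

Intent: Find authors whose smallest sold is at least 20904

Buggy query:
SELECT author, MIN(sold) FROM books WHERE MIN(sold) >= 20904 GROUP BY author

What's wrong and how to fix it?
Bug: Aggregates like MIN are computed per group after WHERE runs

Fix: Replace WHERE with HAVING after the GROUP BY

Corrected query:
SELECT author, MIN(sold) FROM books GROUP BY author HAVING MIN(sold) >= 20904

Result:
author | MIN(sold)
-------+----------
Austen | 35156    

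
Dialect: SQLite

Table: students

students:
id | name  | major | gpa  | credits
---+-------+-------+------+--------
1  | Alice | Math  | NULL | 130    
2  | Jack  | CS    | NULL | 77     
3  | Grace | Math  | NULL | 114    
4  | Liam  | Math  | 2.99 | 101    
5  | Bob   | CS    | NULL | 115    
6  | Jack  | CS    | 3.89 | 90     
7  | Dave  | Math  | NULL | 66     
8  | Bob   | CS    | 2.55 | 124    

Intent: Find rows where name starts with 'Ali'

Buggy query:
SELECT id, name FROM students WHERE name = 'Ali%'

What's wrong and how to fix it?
Bug: Wildcards only work with LIKE; '=' treats '%' as a literal character

Fix: Use LIKE for wildcard pattern matching

Corrected query:
SELECT id, name FROM students WHERE name LIKE 'Ali%'

Result:
id | name 
---+------
1  | Alice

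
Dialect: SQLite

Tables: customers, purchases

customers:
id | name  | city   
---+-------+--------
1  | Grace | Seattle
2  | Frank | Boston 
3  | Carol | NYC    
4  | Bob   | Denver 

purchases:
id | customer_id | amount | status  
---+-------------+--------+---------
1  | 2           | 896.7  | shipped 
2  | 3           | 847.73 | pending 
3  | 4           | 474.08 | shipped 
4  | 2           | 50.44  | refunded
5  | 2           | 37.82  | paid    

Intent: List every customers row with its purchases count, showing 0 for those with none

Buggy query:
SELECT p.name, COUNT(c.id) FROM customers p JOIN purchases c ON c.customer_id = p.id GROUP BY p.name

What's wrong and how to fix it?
Bug: INNER JOIN drops customers rows that have no matching purchases rows

Fix: Use LEFT JOIN so parents without children still appear (COUNT(c.id) gives 0)

Corrected query:
SELECT p.name, COUNT(c.id) FROM customers p LEFT JOIN purchases c ON c.customer_id = p.id GROUP BY p.name

Result:
name  | COUNT(c.id)
------+------------
Bob   | 1          
Carol | 1          
Frank | 3          
Grace | 0          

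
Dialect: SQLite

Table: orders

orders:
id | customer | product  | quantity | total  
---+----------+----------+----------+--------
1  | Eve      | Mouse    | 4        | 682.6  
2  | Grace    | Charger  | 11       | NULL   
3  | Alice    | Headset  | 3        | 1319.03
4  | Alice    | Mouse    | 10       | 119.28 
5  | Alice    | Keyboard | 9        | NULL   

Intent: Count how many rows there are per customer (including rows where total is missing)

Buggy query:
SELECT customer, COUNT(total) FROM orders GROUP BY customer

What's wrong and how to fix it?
Bug: COUNT(column) counts non-NULL values only; rows with NULL total aren't counted

Fix: Replace COUNT(total) with COUNT(*)

Corrected query:
SELECT customer, COUNT(*) FROM orders GROUP BY customer

Result:
customer | COUNT(*)
---------+---------
Alice    | 3       
Eve      | 1       
Grace    | 1       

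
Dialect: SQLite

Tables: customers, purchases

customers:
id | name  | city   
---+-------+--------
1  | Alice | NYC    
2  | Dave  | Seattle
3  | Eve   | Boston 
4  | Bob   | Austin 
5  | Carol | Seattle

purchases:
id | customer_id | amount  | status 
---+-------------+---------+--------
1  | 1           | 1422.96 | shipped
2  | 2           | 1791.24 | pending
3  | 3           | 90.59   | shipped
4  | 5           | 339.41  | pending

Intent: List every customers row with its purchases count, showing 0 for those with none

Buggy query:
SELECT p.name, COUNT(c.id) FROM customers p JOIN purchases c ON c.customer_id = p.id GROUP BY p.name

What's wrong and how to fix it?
Bug: INNER JOIN drops customers rows that have no matching purchases rows

Fix: Use LEFT JOIN so parents without children still appear (COUNT(c.id) gives 0)

Corrected query:
SELECT p.name, COUNT(c.id) FROM customers p LEFT JOIN purchases c ON c.customer_id = p.id GROUP BY p.name

Result:
name  | COUNT(c.id)
------+------------
Alice | 1          
Bob   | 0          
Carol | 1          
Dave  | 1          
Eve   | 1          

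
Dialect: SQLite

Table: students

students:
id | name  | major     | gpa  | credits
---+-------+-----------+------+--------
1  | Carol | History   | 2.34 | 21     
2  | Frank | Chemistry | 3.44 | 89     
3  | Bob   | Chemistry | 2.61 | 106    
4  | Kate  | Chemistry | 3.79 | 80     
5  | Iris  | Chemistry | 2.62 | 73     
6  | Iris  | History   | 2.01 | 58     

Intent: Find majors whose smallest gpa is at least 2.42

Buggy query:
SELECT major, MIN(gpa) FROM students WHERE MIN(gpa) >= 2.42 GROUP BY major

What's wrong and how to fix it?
Bug: MIN() in WHERE is a misuse of aggregate

Fix: Use HAVING for the per-group MIN condition

Corrected query:
SELECT major, MIN(gpa) FROM students GROUP BY major HAVING MIN(gpa) >= 2.42

Result:
major     | MIN(gpa)
----------+---------
Chemistry | 2.61    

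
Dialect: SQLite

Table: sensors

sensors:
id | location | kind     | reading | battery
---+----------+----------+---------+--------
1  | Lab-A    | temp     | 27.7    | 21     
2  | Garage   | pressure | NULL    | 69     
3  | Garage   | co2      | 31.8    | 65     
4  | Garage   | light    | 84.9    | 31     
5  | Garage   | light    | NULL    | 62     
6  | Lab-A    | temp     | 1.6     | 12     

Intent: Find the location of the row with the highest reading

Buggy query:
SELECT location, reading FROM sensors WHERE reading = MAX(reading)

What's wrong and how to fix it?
Bug: WHERE is evaluated per row; an aggregate over the whole table isn't defined there

Fix: Wrap MAX in a scalar subquery so WHERE compares against a single value

Corrected query:
SELECT location, reading FROM sensors WHERE reading = (SELECT MAX(reading) FROM sensors)

Result:
location | reading
---------+--------
Garage   | 84.9   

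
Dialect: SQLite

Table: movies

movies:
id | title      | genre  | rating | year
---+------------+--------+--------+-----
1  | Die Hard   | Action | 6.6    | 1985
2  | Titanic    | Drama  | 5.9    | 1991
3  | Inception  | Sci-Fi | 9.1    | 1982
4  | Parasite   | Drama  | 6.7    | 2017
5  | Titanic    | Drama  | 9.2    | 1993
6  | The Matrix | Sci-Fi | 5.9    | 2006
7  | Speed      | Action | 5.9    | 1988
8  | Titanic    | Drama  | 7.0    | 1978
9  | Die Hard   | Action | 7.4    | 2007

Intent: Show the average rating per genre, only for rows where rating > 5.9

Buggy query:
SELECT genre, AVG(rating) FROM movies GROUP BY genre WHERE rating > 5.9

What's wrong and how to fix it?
Bug: Row-level WHERE must come before GROUP BY in the clause order

Fix: Place WHERE between FROM and GROUP BY

Corrected query:
SELECT genre, AVG(rating) FROM movies WHERE rating > 5.9 GROUP BY genre

Result:
genre  | AVG(rating)
-------+------------
Action | 7          
Drama  | 7.633333   
Sci-Fi | 9.1        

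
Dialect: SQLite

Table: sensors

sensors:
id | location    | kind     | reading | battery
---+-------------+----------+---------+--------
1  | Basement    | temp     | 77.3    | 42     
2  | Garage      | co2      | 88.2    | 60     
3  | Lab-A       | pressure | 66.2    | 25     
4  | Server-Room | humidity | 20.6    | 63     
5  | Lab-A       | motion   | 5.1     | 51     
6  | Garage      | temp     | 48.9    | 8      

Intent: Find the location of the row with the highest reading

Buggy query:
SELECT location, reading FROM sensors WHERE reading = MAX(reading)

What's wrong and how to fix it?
Bug: MAX(reading) is an aggregate and cannot be used directly in WHERE

Fix: Wrap MAX in a scalar subquery so WHERE compares against a single value

Corrected query:
SELECT location, reading FROM sensors WHERE reading = (SELECT MAX(reading) FROM sensors)

Result:
location | reading
---------+--------
Garage   | 88.2   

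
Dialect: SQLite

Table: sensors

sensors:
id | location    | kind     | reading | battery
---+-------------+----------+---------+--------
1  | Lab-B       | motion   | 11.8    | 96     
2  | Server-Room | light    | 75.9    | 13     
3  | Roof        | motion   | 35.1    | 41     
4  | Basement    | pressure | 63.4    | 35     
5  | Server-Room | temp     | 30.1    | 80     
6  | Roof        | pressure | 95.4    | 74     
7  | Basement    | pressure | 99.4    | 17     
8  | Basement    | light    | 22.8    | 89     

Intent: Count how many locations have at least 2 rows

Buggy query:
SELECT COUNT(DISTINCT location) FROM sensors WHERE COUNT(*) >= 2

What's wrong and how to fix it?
Bug: WHERE filters individual rows, not groups, so a group-level COUNT is invalid there

Fix: Group first with HAVING COUNT(*) >= 2, then COUNT the resulting groups

Corrected query:
SELECT COUNT(*) FROM (SELECT location FROM sensors GROUP BY location HAVING COUNT(*) >= 2)

Result:
COUNT(*)
--------
3       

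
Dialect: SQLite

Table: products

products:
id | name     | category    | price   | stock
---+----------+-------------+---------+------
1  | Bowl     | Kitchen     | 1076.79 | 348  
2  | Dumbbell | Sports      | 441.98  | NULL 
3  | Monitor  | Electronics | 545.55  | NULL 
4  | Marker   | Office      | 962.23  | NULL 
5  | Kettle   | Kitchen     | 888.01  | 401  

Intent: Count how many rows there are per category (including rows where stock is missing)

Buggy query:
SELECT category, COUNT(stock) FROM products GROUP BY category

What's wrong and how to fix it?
Bug: COUNT(stock) skips NULLs, so groups with missing stock are undercounted

Fix: Use COUNT(*) to count all rows regardless of NULL

Corrected query:
SELECT category, COUNT(*) FROM products GROUP BY category

Result:
category    | COUNT(*)
------------+---------
Electronics | 1       
Kitchen     | 2       
Office      | 1       
Sports      | 1       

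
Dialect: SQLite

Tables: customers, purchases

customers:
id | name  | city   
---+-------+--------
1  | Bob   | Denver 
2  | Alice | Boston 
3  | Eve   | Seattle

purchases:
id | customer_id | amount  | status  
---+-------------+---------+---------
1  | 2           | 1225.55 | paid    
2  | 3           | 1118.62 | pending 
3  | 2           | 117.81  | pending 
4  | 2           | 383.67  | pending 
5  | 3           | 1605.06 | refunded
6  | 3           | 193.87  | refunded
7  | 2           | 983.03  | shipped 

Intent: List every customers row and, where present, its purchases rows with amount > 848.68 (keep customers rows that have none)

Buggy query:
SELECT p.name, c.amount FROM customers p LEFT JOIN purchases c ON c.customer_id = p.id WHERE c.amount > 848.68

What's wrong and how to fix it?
Bug: Filtering c.amount in WHERE discards the NULL rows produced by LEFT JOIN, turning it into an inner join

Fix: Put 'c.amount > 848.68' in the JOIN's ON clause instead of WHERE

Corrected query:
SELECT p.name, c.amount FROM customers p LEFT JOIN purchases c ON c.customer_id = p.id AND c.amount > 848.68

Result:
name  | amount 
------+--------
Bob   | NULL   
Alice | 983.03 
Alice | 1225.55
Eve   | 1118.62
Eve   | 1605.06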